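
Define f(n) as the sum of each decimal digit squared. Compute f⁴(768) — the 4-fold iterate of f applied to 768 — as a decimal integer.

768 → 7² + 6² + 8² = 49 + 36 + 64 = 149
149 → 1² + 4² + 9² = 1 + 16 + 81 = 98
98 → 9² + 8² = 81 + 64 = 145
145 → 1² + 4² + 5² = 1 + 16 + 25 = 42

42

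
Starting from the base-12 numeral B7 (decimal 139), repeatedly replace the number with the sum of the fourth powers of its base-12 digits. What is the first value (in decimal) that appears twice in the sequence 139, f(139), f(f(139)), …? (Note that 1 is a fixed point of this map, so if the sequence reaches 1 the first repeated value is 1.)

139 = (11,7)_12 → 11⁴ + 7⁴ = 17042
17042 = (9,10,4,2)_12 → 9⁴ + 10⁴ + 4⁴ + 2⁴ = 16833
16833 = (9,8,10,9)_12 → 9⁴ + 8⁴ + 10⁴ + 9⁴ = 27218
27218 = (1,3,9,0,2)_12 → 1⁴ + 3⁴ + 9⁴ + 0⁴ + 2⁴ = 6659
6659 = (3,10,2,11)_12 → 3⁴ + 10⁴ + 2⁴ + 11⁴ = 24738
24738 = (1,2,3,9,6)_12 → 1⁴ + 2⁴ + 3⁴ + 9⁴ + 6⁴ = 7955
7955 = (4,7,2,11)_12 → 4⁴ + 7⁴ + 2⁴ + 11⁴ = 17314
17314 = (10,0,2,10)_12 → 10⁴ + 0⁴ + 2⁴ + 10⁴ = 20016
20016 = (11,7,0,0)_12 → 11⁴ + 7⁴ + 0⁴ + 0⁴ = 17042  — 17042 already appeared earlier.

17042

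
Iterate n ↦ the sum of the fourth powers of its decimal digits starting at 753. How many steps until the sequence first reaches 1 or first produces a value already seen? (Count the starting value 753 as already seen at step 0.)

753 → 7⁴ + 5⁴ + 3⁴ = 2401 + 625 + 81 = 3107
3107 → 3⁴ + 1⁴ + 0⁴ + 7⁴ = 81 + 1 + 0 + 2401 = 2483
2483 → 2⁴ + 4⁴ + 8⁴ + 3⁴ = 16 + 256 + 4096 + 81 = 4449
4449 → 4⁴ + 4⁴ + 4⁴ + 9⁴ = 256 + 256 + 256 + 6561 = 7329
7329 → 7⁴ + 3⁴ + 2⁴ + 9⁴ = 2401 + 81 + 16 + 6561 = 9059
9059 → 9⁴ + 0⁴ + 5⁴ + 9⁴ = 6561 + 0 + 625 + 6561 = 13747
13747 → 1⁴ + 3⁴ + 7⁴ + 4⁴ + 7⁴ = 1 + 81 + 2401 + 256 + 2401 = 5140
5140 → 5⁴ + 1⁴ + 4⁴ + 0⁴ = 625 + 1 + 256 + 0 = 882
882 → 8⁴ + 8⁴ + 2⁴ = 4096 + 4096 + 16 = 8208
8208 → 8⁴ + 2⁴ + 0⁴ + 8⁴ = 4096 + 16 + 0 + 4096 = 8208  — 8208 repeats.
That took 10 steps.

10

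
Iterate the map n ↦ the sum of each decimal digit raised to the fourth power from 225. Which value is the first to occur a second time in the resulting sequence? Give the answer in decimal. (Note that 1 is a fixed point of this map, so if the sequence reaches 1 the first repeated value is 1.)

225 → 2⁴ + 2⁴ + 5⁴ = 657
657 → 6⁴ + 5⁴ + 7⁴ = 4322
4322 → 4⁴ + 3⁴ + 2⁴ + 2⁴ = 369
369 → 3⁴ + 6⁴ + 9⁴ = 7938
7938 → 7⁴ + 9⁴ + 3⁴ + 8⁴ = 13139
13139 → 1⁴ + 3⁴ + 1⁴ + 3⁴ + 9⁴ = 6725
6725 → 6⁴ + 7⁴ + 2⁴ + 5⁴ = 4338
4338 → 4⁴ + 3⁴ + 3⁴ + 8⁴ = 4514
4514 → 4⁴ + 5⁴ + 1⁴ + 4⁴ = 1138
1138 → 1⁴ + 1⁴ + 3⁴ + 8⁴ = 4179
4179 → 4⁴ + 1⁴ + 7⁴ + 9⁴ = 9219
9219 → 9⁴ + 2⁴ + 1⁴ + 9⁴ = 13139  — 13139 already appeared earlier.

13139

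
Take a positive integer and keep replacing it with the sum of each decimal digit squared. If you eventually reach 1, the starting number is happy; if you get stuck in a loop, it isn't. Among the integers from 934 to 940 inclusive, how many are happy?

2

934: 934 → 106 → 37 → 58 → 89 → 145 → 42 → 20 → 4 → 16 → 37  (repeats 37)
935: 935 → 115 → 27 → 53 → 34 → 25 → 29 → 85 → 89 → 145 → 42 → 20 → 4 → 16 → 37 → 58 → 89  (repeats 89)
936: 936 → 126 → 41 → 17 → 50 → 25 → 29 → 85 → 89 → 145 → 42 → 20 → 4 → 16 → 37 → 58 → 89  (repeats 89)
937: 937 → 139 → 91 → 82 → 68 → 100 → 1  (reaches 1)
938: 938 → 154 → 42 → 20 → 4 → 16 → 37 → 58 → 89 → 145 → 42  (repeats 42)
939: 939 → 171 → 51 → 26 → 40 → 16 → 37 → 58 → 89 → 145 → 42 → 20 → 4 → 16  (repeats 16)
940: 940 → 97 → 130 → 10 → 1  (reaches 1)
happy: 937, 940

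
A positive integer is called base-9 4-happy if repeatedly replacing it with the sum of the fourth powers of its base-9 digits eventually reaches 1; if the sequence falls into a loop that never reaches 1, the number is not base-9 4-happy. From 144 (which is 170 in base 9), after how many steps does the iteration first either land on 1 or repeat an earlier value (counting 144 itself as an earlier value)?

14

144 = (1,7,0)_9 → 1⁴ + 7⁴ + 0⁴ = 2402
2402 = (3,2,5,8)_9 → 3⁴ + 2⁴ + 5⁴ + 8⁴ = 4818
4818 = (6,5,4,3)_9 → 6⁴ + 5⁴ + 4⁴ + 3⁴ = 2258
2258 = (3,0,7,8)_9 → 3⁴ + 0⁴ + 7⁴ + 8⁴ = 6578
6578 = (1,0,0,1,8)_9 → 1⁴ + 0⁴ + 0⁴ + 1⁴ + 8⁴ = 4098
4098 = (5,5,5,3)_9 → 5⁴ + 5⁴ + 5⁴ + 3⁴ = 1956
1956 = (2,6,1,3)_9 → 2⁴ + 6⁴ + 1⁴ + 3⁴ = 1394
1394 = (1,8,1,8)_9 → 1⁴ + 8⁴ + 1⁴ + 8⁴ = 8194
8194 = (1,2,2,1,4)_9 → 1⁴ + 2⁴ + 2⁴ + 1⁴ + 4⁴ = 290
290 = (3,5,2)_9 → 3⁴ + 5⁴ + 2⁴ = 722
722 = (8,8,2)_9 → 8⁴ + 8⁴ + 2⁴ = 8208
8208 = (1,2,2,3,0)_9 → 1⁴ + 2⁴ + 2⁴ + 3⁴ + 0⁴ = 114
114 = (1,3,6)_9 → 1⁴ + 3⁴ + 6⁴ = 1378
1378 = (1,8,0,1)_9 → 1⁴ + 8⁴ + 0⁴ + 1⁴ = 4098  — 4098 repeats.
That took 14 steps.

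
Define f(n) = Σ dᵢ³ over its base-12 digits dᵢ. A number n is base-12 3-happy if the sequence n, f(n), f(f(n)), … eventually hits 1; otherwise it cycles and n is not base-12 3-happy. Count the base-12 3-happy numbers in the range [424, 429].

3

424: 424 → 1403 → 2572 → 1190 → 547 → 1099 → 1029 → 1073 → 593 → 190 → 1028 → 856 → 1520 → 1728 → 1  — base-12 3-happy
425: 425 → 1464 → 1008 → 343 → 415 → 1351 → 1136 → 1855 → 1344 → 793 → 342 → 288 → 8 → 512 → 755 → 1464  — not base-12 3-happy
426: 426 → 1555 → 2072 → 585 → 793 → 342 → 288 → 8 → 512 → 755 → 1464 → 1008 → 343 → 415 → 1351 → 1136 → 1855 → 1344 → 793  — not base-12 3-happy
427: 427 → 1682 → 1851 → 1028 → 856 → 1520 → 1728 → 1  — base-12 3-happy
428: 428 → 1851 → 1028 → 856 → 1520 → 1728 → 1  — base-12 3-happy
429: 429 → 2068 → 137 → 1456 → 1065 → 1136 → 1855 → 1344 → 793 → 342 → 288 → 8 → 512 → 755 → 1464 → 1008 → 343 → 415 → 1351 → 1136  — not base-12 3-happy
base-12 3-happy: 424, 427, 428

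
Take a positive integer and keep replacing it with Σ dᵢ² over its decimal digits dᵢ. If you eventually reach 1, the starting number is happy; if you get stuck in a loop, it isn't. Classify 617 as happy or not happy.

617 → 6² + 1² + 7² = 86
86 → 8² + 6² = 100
100 → 1² + 0² + 0² = 1  — reached 1.

happy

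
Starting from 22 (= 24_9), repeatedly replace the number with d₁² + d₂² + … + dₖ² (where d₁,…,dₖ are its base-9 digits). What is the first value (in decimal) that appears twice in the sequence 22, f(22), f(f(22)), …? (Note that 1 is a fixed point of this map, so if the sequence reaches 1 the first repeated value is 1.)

50

22 = (2,4)_9 → 20
20 = (2,2)_9 → 8
8 = (8)_9 → 64
64 = (7,1)_9 → 50
50 = (5,5)_9 → 50  — 50 already appeared earlier.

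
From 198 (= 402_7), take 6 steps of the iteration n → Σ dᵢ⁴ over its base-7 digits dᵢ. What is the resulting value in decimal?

198 = (4,0,2)_7 → 4⁴ + 0⁴ + 2⁴ = 256 + 0 + 16 = 272
272 = (5,3,6)_7 → 5⁴ + 3⁴ + 6⁴ = 625 + 81 + 1296 = 2002
2002 = (5,5,6,0)_7 → 5⁴ + 5⁴ + 6⁴ + 0⁴ = 625 + 625 + 1296 + 0 = 2546
2546 = (1,0,2,6,5)_7 → 1⁴ + 0⁴ + 2⁴ + 6⁴ + 5⁴ = 1 + 0 + 16 + 1296 + 625 = 1938
1938 = (5,4,3,6)_7 → 5⁴ + 4⁴ + 3⁴ + 6⁴ = 625 + 256 + 81 + 1296 = 2258
2258 = (6,4,0,4)_7 → 6⁴ + 4⁴ + 0⁴ + 4⁴ = 1296 + 256 + 0 + 256 = 1808

1808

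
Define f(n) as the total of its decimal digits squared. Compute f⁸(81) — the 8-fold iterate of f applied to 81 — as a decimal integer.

20

81 → 65
65 → 61
61 → 37
37 → 58
58 → 89
89 → 145
145 → 42
42 → 20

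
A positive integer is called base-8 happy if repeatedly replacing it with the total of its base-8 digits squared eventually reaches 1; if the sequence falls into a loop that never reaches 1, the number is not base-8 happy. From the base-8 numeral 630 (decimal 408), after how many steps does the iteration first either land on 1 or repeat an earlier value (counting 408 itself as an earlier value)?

7

408 = (6,3,0)_8 → 6² + 3² + 0² = 45
45 = (5,5)_8 → 5² + 5² = 50
50 = (6,2)_8 → 6² + 2² = 40
40 = (5,0)_8 → 5² + 0² = 25
25 = (3,1)_8 → 3² + 1² = 10
10 = (1,2)_8 → 1² + 2² = 5
5 = (5)_8 → 5² = 25  — 25 repeats.
That took 7 steps.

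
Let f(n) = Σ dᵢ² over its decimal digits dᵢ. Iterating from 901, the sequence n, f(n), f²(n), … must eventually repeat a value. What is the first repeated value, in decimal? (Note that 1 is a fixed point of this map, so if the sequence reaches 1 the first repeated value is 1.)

901 → 9² + 0² + 1² = 82
82 → 8² + 2² = 68
68 → 6² + 8² = 100
100 → 1² + 0² + 0² = 1  — reached the fixed point 1.
1 → 1, so 1 is the first repeated value.

1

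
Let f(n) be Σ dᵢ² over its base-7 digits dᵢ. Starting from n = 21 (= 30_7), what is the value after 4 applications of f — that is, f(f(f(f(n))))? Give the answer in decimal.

25

21 = (3,0)_7 → 9
9 = (1,2)_7 → 5
5 = (5)_7 → 25
25 = (3,4)_7 → 25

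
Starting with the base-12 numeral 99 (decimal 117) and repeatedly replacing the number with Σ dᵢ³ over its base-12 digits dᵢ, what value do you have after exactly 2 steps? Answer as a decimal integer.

117 = (9,9)_12 → 9³ + 9³ = 729 + 729 = 1458
1458 = (10,1,6)_12 → 10³ + 1³ + 6³ = 1000 + 1 + 216 = 1217

1217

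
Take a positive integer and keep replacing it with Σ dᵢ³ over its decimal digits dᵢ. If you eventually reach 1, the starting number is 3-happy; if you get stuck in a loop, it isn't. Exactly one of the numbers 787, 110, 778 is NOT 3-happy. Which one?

787: 787 → 1198 → 1243 → 100 → 1  — reaches 1 (3-happy)
110: 110 → 2 → 8 → 512 → 134 → 92 → 737 → 713 → 371 → 371  — repeats 371 (not 3-happy)
778: 778 → 1198 → 1243 → 100 → 1  — reaches 1 (3-happy)

110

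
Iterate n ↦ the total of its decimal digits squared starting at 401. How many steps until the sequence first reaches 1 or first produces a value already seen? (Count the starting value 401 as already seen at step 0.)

401 → 4² + 0² + 1² = 16 + 0 + 1 = 17
17 → 1² + 7² = 1 + 49 = 50
50 → 5² + 0² = 25 + 0 = 25
25 → 2² + 5² = 4 + 25 = 29
29 → 2² + 9² = 4 + 81 = 85
85 → 8² + 5² = 64 + 25 = 89
89 → 8² + 9² = 64 + 81 = 145
145 → 1² + 4² + 5² = 1 + 16 + 25 = 42
42 → 4² + 2² = 16 + 4 = 20
20 → 2² + 0² = 4 + 0 = 4
4 → 4² = 16
16 → 1² + 6² = 1 + 36 = 37
37 → 3² + 7² = 9 + 49 = 58
58 → 5² + 8² = 25 + 64 = 89  — 89 repeats.
That took 14 steps.

14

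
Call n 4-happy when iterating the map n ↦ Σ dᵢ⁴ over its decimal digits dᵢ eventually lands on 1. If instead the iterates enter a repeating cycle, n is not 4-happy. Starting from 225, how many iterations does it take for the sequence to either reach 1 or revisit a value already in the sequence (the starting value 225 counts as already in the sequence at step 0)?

12

225 → 2⁴ + 2⁴ + 5⁴ = 657
657 → 6⁴ + 5⁴ + 7⁴ = 4322
4322 → 4⁴ + 3⁴ + 2⁴ + 2⁴ = 369
369 → 3⁴ + 6⁴ + 9⁴ = 7938
7938 → 7⁴ + 9⁴ + 3⁴ + 8⁴ = 13139
13139 → 1⁴ + 3⁴ + 1⁴ + 3⁴ + 9⁴ = 6725
6725 → 6⁴ + 7⁴ + 2⁴ + 5⁴ = 4338
4338 → 4⁴ + 3⁴ + 3⁴ + 8⁴ = 4514
4514 → 4⁴ + 5⁴ + 1⁴ + 4⁴ = 1138
1138 → 1⁴ + 1⁴ + 3⁴ + 8⁴ = 4179
4179 → 4⁴ + 1⁴ + 7⁴ + 9⁴ = 9219
9219 → 9⁴ + 2⁴ + 1⁴ + 9⁴ = 13139  — 13139 repeats.
That took 12 steps.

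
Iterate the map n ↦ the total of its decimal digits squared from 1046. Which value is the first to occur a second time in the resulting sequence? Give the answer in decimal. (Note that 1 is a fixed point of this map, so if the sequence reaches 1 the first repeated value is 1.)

89

1046 → 1² + 0² + 4² + 6² = 1 + 0 + 16 + 36 = 53
53 → 5² + 3² = 25 + 9 = 34
34 → 3² + 4² = 9 + 16 = 25
25 → 2² + 5² = 4 + 25 = 29
29 → 2² + 9² = 4 + 81 = 85
85 → 8² + 5² = 64 + 25 = 89
89 → 8² + 9² = 64 + 81 = 145
145 → 1² + 4² + 5² = 1 + 16 + 25 = 42
42 → 4² + 2² = 16 + 4 = 20
20 → 2² + 0² = 4 + 0 = 4
4 → 4² = 16
16 → 1² + 6² = 1 + 36 = 37
37 → 3² + 7² = 9 + 49 = 58
58 → 5² + 8² = 25 + 64 = 89  — 89 already appeared earlier.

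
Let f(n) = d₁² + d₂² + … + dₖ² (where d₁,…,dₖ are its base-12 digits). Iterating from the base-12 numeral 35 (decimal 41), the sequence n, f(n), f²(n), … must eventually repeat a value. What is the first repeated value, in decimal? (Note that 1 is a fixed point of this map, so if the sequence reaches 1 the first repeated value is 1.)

41

41 = (3,5)_12 → 3² + 5² = 34
34 = (2,10)_12 → 2² + 10² = 104
104 = (8,8)_12 → 8² + 8² = 128
128 = (10,8)_12 → 10² + 8² = 164
164 = (1,1,8)_12 → 1² + 1² + 8² = 66
66 = (5,6)_12 → 5² + 6² = 61
61 = (5,1)_12 → 5² + 1² = 26
26 = (2,2)_12 → 2² + 2² = 8
8 = (8)_12 → 8² = 64
64 = (5,4)_12 → 5² + 4² = 41  — 41 already appeared earlier.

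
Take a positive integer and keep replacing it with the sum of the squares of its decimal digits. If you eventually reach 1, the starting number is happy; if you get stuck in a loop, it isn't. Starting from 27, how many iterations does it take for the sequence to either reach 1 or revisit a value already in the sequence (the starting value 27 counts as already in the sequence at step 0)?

27 → 2² + 7² = 53
53 → 5² + 3² = 34
34 → 3² + 4² = 25
25 → 2² + 5² = 29
29 → 2² + 9² = 85
85 → 8² + 5² = 89
89 → 8² + 9² = 145
145 → 1² + 4² + 5² = 42
42 → 4² + 2² = 20
20 → 2² + 0² = 4
4 → 4² = 16
16 → 1² + 6² = 37
37 → 3² + 7² = 58
58 → 5² + 8² = 89  — 89 repeats.
That took 14 steps.

14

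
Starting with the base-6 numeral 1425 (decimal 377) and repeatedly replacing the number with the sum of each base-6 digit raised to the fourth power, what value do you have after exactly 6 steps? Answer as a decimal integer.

609

377 = (1,4,2,5)_6 → 898
898 = (4,0,5,4)_6 → 1137
1137 = (5,1,3,3)_6 → 788
788 = (3,3,5,2)_6 → 803
803 = (3,4,1,5)_6 → 963
963 = (4,2,4,3)_6 → 609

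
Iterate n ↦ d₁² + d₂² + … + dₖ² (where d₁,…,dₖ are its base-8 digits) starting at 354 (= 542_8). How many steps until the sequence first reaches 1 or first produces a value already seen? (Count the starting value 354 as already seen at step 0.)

354 = (5,4,2)_8 → 5² + 4² + 2² = 25 + 16 + 4 = 45
45 = (5,5)_8 → 5² + 5² = 25 + 25 = 50
50 = (6,2)_8 → 6² + 2² = 36 + 4 = 40
40 = (5,0)_8 → 5² + 0² = 25 + 0 = 25
25 = (3,1)_8 → 3² + 1² = 9 + 1 = 10
10 = (1,2)_8 → 1² + 2² = 1 + 4 = 5
5 = (5)_8 → 5² = 25  — 25 repeats.
That took 7 steps.

7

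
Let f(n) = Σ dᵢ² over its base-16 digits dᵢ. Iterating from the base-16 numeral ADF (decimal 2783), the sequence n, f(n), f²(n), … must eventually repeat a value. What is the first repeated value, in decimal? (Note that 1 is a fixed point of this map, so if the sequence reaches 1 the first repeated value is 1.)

146

2783 = (10,13,15)_16 → 10² + 13² + 15² = 100 + 169 + 225 = 494
494 = (1,14,14)_16 → 1² + 14² + 14² = 1 + 196 + 196 = 393
393 = (1,8,9)_16 → 1² + 8² + 9² = 1 + 64 + 81 = 146
146 = (9,2)_16 → 9² + 2² = 81 + 4 = 85
85 = (5,5)_16 → 5² + 5² = 25 + 25 = 50
50 = (3,2)_16 → 3² + 2² = 9 + 4 = 13
13 = (13)_16 → 13² = 169
169 = (10,9)_16 → 10² + 9² = 100 + 81 = 181
181 = (11,5)_16 → 11² + 5² = 121 + 25 = 146  — 146 already appeared earlier.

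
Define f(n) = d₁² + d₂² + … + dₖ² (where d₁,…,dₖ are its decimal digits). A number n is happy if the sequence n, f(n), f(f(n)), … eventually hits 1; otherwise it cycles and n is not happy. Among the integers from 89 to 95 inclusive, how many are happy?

2

89: 89 → 145 → 42 → 20 → 4 → 16 → 37 → 58 → 89  — not happy
90: 90 → 81 → 65 → 61 → 37 → 58 → 89 → 145 → 42 → 20 → 4 → 16 → 37  — not happy
91: 91 → 82 → 68 → 100 → 1  — happy
92: 92 → 85 → 89 → 145 → 42 → 20 → 4 → 16 → 37 → 58 → 89  — not happy
93: 93 → 90 → 81 → 65 → 61 → 37 → 58 → 89 → 145 → 42 → 20 → 4 → 16 → 37  — not happy
94: 94 → 97 → 130 → 10 → 1  — happy
95: 95 → 106 → 37 → 58 → 89 → 145 → 42 → 20 → 4 → 16 → 37  — not happy
happy: 91, 94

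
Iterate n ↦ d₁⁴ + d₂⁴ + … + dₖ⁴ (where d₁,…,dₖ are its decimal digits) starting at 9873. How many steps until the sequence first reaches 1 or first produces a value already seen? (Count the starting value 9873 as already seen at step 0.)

9873 → 13139
13139 → 6725
6725 → 4338
4338 → 4514
4514 → 1138
1138 → 4179
4179 → 9219
9219 → 13139  — 13139 repeats.
That took 8 steps.

8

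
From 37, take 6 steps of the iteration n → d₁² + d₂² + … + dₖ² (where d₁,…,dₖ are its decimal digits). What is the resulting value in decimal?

4

37 → 3² + 7² = 9 + 49 = 58
58 → 5² + 8² = 25 + 64 = 89
89 → 8² + 9² = 64 + 81 = 145
145 → 1² + 4² + 5² = 1 + 16 + 25 = 42
42 → 4² + 2² = 16 + 4 = 20
20 → 2² + 0² = 4 + 0 = 4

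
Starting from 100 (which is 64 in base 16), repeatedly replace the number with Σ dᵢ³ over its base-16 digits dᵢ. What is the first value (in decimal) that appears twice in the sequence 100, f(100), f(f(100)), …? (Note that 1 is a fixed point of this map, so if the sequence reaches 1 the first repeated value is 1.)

1

100 = (6,4)_16 → 6³ + 4³ = 216 + 64 = 280
280 = (1,1,8)_16 → 1³ + 1³ + 8³ = 1 + 1 + 512 = 514
514 = (2,0,2)_16 → 2³ + 0³ + 2³ = 8 + 0 + 8 = 16
16 = (1,0)_16 → 1³ + 0³ = 1 + 0 = 1  — reached the fixed point 1.
1 → 1, so 1 is the first repeated value.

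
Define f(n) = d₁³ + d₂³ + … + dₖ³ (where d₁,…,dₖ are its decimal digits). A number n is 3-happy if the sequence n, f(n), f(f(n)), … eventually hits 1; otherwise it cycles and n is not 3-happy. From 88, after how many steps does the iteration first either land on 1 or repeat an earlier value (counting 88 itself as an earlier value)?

88 → 1024
1024 → 73
73 → 370
370 → 370  — 370 repeats.
That took 4 steps.

4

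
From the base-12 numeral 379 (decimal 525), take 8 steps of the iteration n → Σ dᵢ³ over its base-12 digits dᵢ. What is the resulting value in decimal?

1520

525 = (3,7,9)_12 → 3³ + 7³ + 9³ = 27 + 343 + 729 = 1099
1099 = (7,7,7)_12 → 7³ + 7³ + 7³ = 343 + 343 + 343 = 1029
1029 = (7,1,9)_12 → 7³ + 1³ + 9³ = 343 + 1 + 729 = 1073
1073 = (7,5,5)_12 → 7³ + 5³ + 5³ = 343 + 125 + 125 = 593
593 = (4,1,5)_12 → 4³ + 1³ + 5³ = 64 + 1 + 125 = 190
190 = (1,3,10)_12 → 1³ + 3³ + 10³ = 1 + 27 + 1000 = 1028
1028 = (7,1,8)_12 → 7³ + 1³ + 8³ = 343 + 1 + 512 = 856
856 = (5,11,4)_12 → 5³ + 11³ + 4³ = 125 + 1331 + 64 = 1520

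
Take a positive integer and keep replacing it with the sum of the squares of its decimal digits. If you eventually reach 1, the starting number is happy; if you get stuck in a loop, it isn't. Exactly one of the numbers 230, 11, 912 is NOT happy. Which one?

11

230: 230 → 13 → 10 → 1  — reaches 1 (happy)
11: 11 → 2 → 4 → 16 → 37 → 58 → 89 → 145 → 42 → 20 → 4  — repeats 4 (not happy)
912: 912 → 86 → 100 → 1  — reaches 1 (happy)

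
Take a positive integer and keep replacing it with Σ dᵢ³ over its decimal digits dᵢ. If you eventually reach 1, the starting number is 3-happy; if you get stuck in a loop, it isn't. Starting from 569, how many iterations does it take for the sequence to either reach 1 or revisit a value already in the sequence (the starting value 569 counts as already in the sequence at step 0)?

569 → 1070
1070 → 344
344 → 155
155 → 251
251 → 134
134 → 92
92 → 737
737 → 713
713 → 371
371 → 371  — 371 repeats.
That took 10 steps.

10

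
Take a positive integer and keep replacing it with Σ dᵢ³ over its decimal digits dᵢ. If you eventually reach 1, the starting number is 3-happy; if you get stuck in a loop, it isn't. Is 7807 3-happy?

3-happy

7807 → 7³ + 8³ + 0³ + 7³ = 1198
1198 → 1³ + 1³ + 9³ + 8³ = 1243
1243 → 1³ + 2³ + 4³ + 3³ = 100
100 → 1³ + 0³ + 0³ = 1  — reached 1.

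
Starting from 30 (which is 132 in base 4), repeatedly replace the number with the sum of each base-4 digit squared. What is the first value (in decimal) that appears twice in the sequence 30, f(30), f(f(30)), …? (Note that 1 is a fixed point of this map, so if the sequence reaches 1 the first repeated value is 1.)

1

30 = (1,3,2)_4 → 1² + 3² + 2² = 1 + 9 + 4 = 14
14 = (3,2)_4 → 3² + 2² = 9 + 4 = 13
13 = (3,1)_4 → 3² + 1² = 9 + 1 = 10
10 = (2,2)_4 → 2² + 2² = 4 + 4 = 8
8 = (2,0)_4 → 2² + 0² = 4 + 0 = 4
4 = (1,0)_4 → 1² + 0² = 1 + 0 = 1  — reached the fixed point 1.
1 → 1, so 1 is the first repeated value.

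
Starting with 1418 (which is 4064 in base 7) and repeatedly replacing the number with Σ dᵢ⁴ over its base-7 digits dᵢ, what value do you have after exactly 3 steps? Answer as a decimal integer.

1418 = (4,0,6,4)_7 → 4⁴ + 0⁴ + 6⁴ + 4⁴ = 1808
1808 = (5,1,6,2)_7 → 5⁴ + 1⁴ + 6⁴ + 2⁴ = 1938
1938 = (5,4,3,6)_7 → 5⁴ + 4⁴ + 3⁴ + 6⁴ = 2258

2258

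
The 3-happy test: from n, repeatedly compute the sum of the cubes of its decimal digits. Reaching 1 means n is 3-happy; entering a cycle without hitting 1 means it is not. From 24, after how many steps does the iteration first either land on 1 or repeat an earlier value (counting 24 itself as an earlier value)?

4

24 → 72
72 → 351
351 → 153
153 → 153  — 153 repeats.
That took 4 steps.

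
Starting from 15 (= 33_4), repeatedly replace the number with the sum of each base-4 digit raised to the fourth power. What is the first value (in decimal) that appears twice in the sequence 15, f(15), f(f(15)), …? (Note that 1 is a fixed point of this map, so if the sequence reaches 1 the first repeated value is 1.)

15 = (3,3)_4 → 3⁴ + 3⁴ = 81 + 81 = 162
162 = (2,2,0,2)_4 → 2⁴ + 2⁴ + 0⁴ + 2⁴ = 16 + 16 + 0 + 16 = 48
48 = (3,0,0)_4 → 3⁴ + 0⁴ + 0⁴ = 81 + 0 + 0 = 81
81 = (1,1,0,1)_4 → 1⁴ + 1⁴ + 0⁴ + 1⁴ = 1 + 1 + 0 + 1 = 3
3 = (3)_4 → 3⁴ = 81  — 81 already appeared earlier.

81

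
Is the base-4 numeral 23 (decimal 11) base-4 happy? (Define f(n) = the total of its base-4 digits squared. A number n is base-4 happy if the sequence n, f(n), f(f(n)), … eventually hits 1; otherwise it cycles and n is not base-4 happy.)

11 = (2,3)_4 → 2² + 3² = 13
13 = (3,1)_4 → 3² + 1² = 10
10 = (2,2)_4 → 2² + 2² = 8
8 = (2,0)_4 → 2² + 0² = 4
4 = (1,0)_4 → 1² + 0² = 1  — reached 1.

base-4 happy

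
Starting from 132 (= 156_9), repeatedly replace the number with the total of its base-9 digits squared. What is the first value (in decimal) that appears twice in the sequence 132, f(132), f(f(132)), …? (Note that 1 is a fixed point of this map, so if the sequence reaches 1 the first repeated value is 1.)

132 = (1,5,6)_9 → 1² + 5² + 6² = 1 + 25 + 36 = 62
62 = (6,8)_9 → 6² + 8² = 36 + 64 = 100
100 = (1,2,1)_9 → 1² + 2² + 1² = 1 + 4 + 1 = 6
6 = (6)_9 → 6² = 36
36 = (4,0)_9 → 4² + 0² = 16 + 0 = 16
16 = (1,7)_9 → 1² + 7² = 1 + 49 = 50
50 = (5,5)_9 → 5² + 5² = 25 + 25 = 50  — 50 already appeared earlier.

50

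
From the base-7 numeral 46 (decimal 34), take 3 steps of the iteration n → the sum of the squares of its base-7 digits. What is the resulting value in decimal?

34 = (4,6)_7 → 4² + 6² = 52
52 = (1,0,3)_7 → 1² + 0² + 3² = 10
10 = (1,3)_7 → 1² + 3² = 10

10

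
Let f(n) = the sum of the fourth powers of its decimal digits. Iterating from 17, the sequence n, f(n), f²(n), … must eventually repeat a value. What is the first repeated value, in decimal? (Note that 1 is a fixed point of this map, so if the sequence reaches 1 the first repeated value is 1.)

8208

17 → 2402
2402 → 288
288 → 8208
8208 → 8208  — 8208 already appeared earlier.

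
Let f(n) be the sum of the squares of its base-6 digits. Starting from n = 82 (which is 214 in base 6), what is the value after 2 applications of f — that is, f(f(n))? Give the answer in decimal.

82 = (2,1,4)_6 → 2² + 1² + 4² = 4 + 1 + 16 = 21
21 = (3,3)_6 → 3² + 3² = 9 + 9 = 18

18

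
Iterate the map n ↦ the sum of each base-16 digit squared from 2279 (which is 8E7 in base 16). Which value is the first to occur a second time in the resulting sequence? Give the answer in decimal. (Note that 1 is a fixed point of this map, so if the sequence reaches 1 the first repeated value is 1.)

2279 = (8,14,7)_16 → 8² + 14² + 7² = 64 + 196 + 49 = 309
309 = (1,3,5)_16 → 1² + 3² + 5² = 1 + 9 + 25 = 35
35 = (2,3)_16 → 2² + 3² = 4 + 9 = 13
13 = (13)_16 → 13² = 169
169 = (10,9)_16 → 10² + 9² = 100 + 81 = 181
181 = (11,5)_16 → 11² + 5² = 121 + 25 = 146
146 = (9,2)_16 → 9² + 2² = 81 + 4 = 85
85 = (5,5)_16 → 5² + 5² = 25 + 25 = 50
50 = (3,2)_16 → 3² + 2² = 9 + 4 = 13  — 13 already appeared earlier.

13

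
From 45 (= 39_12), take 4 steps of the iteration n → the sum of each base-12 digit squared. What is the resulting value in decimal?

45 = (3,9)_12 → 3² + 9² = 9 + 81 = 90
90 = (7,6)_12 → 7² + 6² = 49 + 36 = 85
85 = (7,1)_12 → 7² + 1² = 49 + 1 = 50
50 = (4,2)_12 → 4² + 2² = 16 + 4 = 20

20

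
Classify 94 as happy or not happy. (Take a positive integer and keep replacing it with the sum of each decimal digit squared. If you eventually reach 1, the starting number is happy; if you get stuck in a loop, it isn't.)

94 → 9² + 4² = 97
97 → 9² + 7² = 130
130 → 1² + 3² + 0² = 10
10 → 1² + 0² = 1  — reached 1.

happy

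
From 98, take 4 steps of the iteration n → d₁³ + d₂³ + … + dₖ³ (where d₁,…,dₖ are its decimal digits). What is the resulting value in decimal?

407

98 → 9³ + 8³ = 729 + 512 = 1241
1241 → 1³ + 2³ + 4³ + 1³ = 1 + 8 + 64 + 1 = 74
74 → 7³ + 4³ = 343 + 64 = 407
407 → 4³ + 0³ + 7³ = 64 + 0 + 343 = 407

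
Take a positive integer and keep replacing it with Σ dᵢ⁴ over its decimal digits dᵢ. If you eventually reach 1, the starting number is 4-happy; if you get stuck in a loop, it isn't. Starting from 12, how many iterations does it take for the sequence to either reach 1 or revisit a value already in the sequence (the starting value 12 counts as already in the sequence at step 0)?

5

12 → 1⁴ + 2⁴ = 17
17 → 1⁴ + 7⁴ = 2402
2402 → 2⁴ + 4⁴ + 0⁴ + 2⁴ = 288
288 → 2⁴ + 8⁴ + 8⁴ = 8208
8208 → 8⁴ + 2⁴ + 0⁴ + 8⁴ = 8208  — 8208 repeats.
That took 5 steps.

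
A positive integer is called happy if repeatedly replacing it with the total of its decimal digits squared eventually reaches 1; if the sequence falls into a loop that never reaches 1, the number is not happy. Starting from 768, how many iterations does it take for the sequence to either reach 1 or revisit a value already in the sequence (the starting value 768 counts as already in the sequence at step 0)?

11

768 → 7² + 6² + 8² = 149
149 → 1² + 4² + 9² = 98
98 → 9² + 8² = 145
145 → 1² + 4² + 5² = 42
42 → 4² + 2² = 20
20 → 2² + 0² = 4
4 → 4² = 16
16 → 1² + 6² = 37
37 → 3² + 7² = 58
58 → 5² + 8² = 89
89 → 8² + 9² = 145  — 145 repeats.
That took 11 steps.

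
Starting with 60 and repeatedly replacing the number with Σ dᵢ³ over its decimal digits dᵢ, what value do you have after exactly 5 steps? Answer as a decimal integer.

432

60 → 6³ + 0³ = 216 + 0 = 216
216 → 2³ + 1³ + 6³ = 8 + 1 + 216 = 225
225 → 2³ + 2³ + 5³ = 8 + 8 + 125 = 141
141 → 1³ + 4³ + 1³ = 1 + 64 + 1 = 66
66 → 6³ + 6³ = 216 + 216 = 432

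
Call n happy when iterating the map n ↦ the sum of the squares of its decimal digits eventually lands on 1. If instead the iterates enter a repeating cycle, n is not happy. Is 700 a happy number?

700 → 7² + 0² + 0² = 49 + 0 + 0 = 49
49 → 4² + 9² = 16 + 81 = 97
97 → 9² + 7² = 81 + 49 = 130
130 → 1² + 3² + 0² = 1 + 9 + 0 = 10
10 → 1² + 0² = 1 + 0 = 1  — reached 1.

happy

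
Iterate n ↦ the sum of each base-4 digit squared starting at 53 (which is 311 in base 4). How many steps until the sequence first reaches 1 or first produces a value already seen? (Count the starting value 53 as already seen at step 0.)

6

53 = (3,1,1)_4 → 3² + 1² + 1² = 11
11 = (2,3)_4 → 2² + 3² = 13
13 = (3,1)_4 → 3² + 1² = 10
10 = (2,2)_4 → 2² + 2² = 8
8 = (2,0)_4 → 2² + 0² = 4
4 = (1,0)_4 → 1² + 0² = 1  — reached 1.
That took 6 steps.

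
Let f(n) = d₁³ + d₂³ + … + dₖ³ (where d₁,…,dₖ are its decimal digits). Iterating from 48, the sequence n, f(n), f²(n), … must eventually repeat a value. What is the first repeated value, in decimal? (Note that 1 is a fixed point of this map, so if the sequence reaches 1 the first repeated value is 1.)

48 → 576
576 → 684
684 → 792
792 → 1080
1080 → 513
513 → 153
153 → 153  — 153 already appeared earlier.

153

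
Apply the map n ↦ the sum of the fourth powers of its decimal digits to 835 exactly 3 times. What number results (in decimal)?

5729

835 → 4802
4802 → 4368
4368 → 5729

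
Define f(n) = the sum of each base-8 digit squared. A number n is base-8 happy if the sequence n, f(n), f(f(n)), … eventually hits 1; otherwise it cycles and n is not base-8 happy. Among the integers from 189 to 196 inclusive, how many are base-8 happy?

1

189: 189 → 78 → 38 → 52 → 52  — not base-8 happy
190: 190 → 89 → 11 → 10 → 5 → 25 → 10  — not base-8 happy
191: 191 → 102 → 53 → 61 → 74 → 6 → 36 → 32 → 16 → 4 → 16  — not base-8 happy
192: 192 → 9 → 2 → 4 → 16 → 4  — not base-8 happy
193: 193 → 10 → 5 → 25 → 10  — not base-8 happy
194: 194 → 13 → 26 → 13  — not base-8 happy
195: 195 → 18 → 8 → 1  — base-8 happy
196: 196 → 25 → 10 → 5 → 25  — not base-8 happy
base-8 happy: 195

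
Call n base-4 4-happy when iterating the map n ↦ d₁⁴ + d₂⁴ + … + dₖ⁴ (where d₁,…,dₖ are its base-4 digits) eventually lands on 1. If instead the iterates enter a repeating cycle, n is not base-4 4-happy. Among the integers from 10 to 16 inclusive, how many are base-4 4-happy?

10: 10 → 32 → 16 → 1  (reaches 1)
11: 11 → 97 → 18 → 17 → 2 → 16 → 1  (reaches 1)
12: 12 → 81 → 3 → 81  (repeats 81)
13: 13 → 82 → 18 → 17 → 2 → 16 → 1  (reaches 1)
14: 14 → 97 → 18 → 17 → 2 → 16 → 1  (reaches 1)
15: 15 → 162 → 48 → 81 → 3 → 81  (repeats 81)
16: 16 → 1  (reaches 1)
base-4 4-happy: 10, 11, 13, 14, 16

5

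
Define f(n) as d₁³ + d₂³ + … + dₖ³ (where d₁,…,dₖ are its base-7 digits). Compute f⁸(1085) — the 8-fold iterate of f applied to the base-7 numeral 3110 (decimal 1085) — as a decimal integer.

1085 = (3,1,1,0)_7 → 3³ + 1³ + 1³ + 0³ = 29
29 = (4,1)_7 → 4³ + 1³ = 65
65 = (1,2,2)_7 → 1³ + 2³ + 2³ = 17
17 = (2,3)_7 → 2³ + 3³ = 35
35 = (5,0)_7 → 5³ + 0³ = 125
125 = (2,3,6)_7 → 2³ + 3³ + 6³ = 251
251 = (5,0,6)_7 → 5³ + 0³ + 6³ = 341
341 = (6,6,5)_7 → 6³ + 6³ + 5³ = 557

557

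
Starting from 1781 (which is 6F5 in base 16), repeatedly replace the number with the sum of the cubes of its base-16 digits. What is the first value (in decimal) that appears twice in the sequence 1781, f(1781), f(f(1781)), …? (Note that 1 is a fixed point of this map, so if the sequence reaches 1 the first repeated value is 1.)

1781 = (6,15,5)_16 → 6³ + 15³ + 5³ = 3716
3716 = (14,8,4)_16 → 14³ + 8³ + 4³ = 3320
3320 = (12,15,8)_16 → 12³ + 15³ + 8³ = 5615
5615 = (1,5,14,15)_16 → 1³ + 5³ + 14³ + 15³ = 6245
6245 = (1,8,6,5)_16 → 1³ + 8³ + 6³ + 5³ = 854
854 = (3,5,6)_16 → 3³ + 5³ + 6³ = 368
368 = (1,7,0)_16 → 1³ + 7³ + 0³ = 344
344 = (1,5,8)_16 → 1³ + 5³ + 8³ = 638
638 = (2,7,14)_16 → 2³ + 7³ + 14³ = 3095
3095 = (12,1,7)_16 → 12³ + 1³ + 7³ = 2072
2072 = (8,1,8)_16 → 8³ + 1³ + 8³ = 1025
1025 = (4,0,1)_16 → 4³ + 0³ + 1³ = 65
65 = (4,1)_16 → 4³ + 1³ = 65  — 65 already appeared earlier.

65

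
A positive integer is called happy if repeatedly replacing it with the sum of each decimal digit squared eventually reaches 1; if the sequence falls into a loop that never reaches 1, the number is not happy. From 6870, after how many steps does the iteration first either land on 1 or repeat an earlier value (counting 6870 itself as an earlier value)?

6870 → 6² + 8² + 7² + 0² = 149
149 → 1² + 4² + 9² = 98
98 → 9² + 8² = 145
145 → 1² + 4² + 5² = 42
42 → 4² + 2² = 20
20 → 2² + 0² = 4
4 → 4² = 16
16 → 1² + 6² = 37
37 → 3² + 7² = 58
58 → 5² + 8² = 89
89 → 8² + 9² = 145  — 145 repeats.
That took 11 steps.

11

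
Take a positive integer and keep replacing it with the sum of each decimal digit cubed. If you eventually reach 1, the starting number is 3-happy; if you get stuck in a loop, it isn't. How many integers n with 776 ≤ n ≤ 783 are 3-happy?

776: 776 → 902 → 737 → 713 → 371 → 371  (repeats 371)
777: 777 → 1029 → 738 → 882 → 1032 → 36 → 243 → 99 → 1458 → 702 → 351 → 153 → 153  (repeats 153)
778: 778 → 1198 → 1243 → 100 → 1  (reaches 1)
779: 779 → 1415 → 191 → 731 → 371 → 371  (repeats 371)
780: 780 → 855 → 762 → 567 → 684 → 792 → 1080 → 513 → 153 → 153  (repeats 153)
781: 781 → 856 → 853 → 664 → 496 → 1009 → 730 → 370 → 370  (repeats 370)
782: 782 → 863 → 755 → 593 → 881 → 1025 → 134 → 92 → 737 → 713 → 371 → 371  (repeats 371)
783: 783 → 882 → 1032 → 36 → 243 → 99 → 1458 → 702 → 351 → 153 → 153  (repeats 153)
3-happy: 778

1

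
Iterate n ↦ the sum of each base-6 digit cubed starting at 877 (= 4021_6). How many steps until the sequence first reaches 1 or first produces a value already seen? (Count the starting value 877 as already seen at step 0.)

877 = (4,0,2,1)_6 → 73
73 = (2,0,1)_6 → 9
9 = (1,3)_6 → 28
28 = (4,4)_6 → 128
128 = (3,3,2)_6 → 62
62 = (1,4,2)_6 → 73  — 73 repeats.
That took 6 steps.

6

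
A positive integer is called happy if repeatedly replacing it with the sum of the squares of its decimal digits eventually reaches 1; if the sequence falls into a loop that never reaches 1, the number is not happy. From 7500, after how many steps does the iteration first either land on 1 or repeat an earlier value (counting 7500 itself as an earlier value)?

12

7500 → 7² + 5² + 0² + 0² = 74
74 → 7² + 4² = 65
65 → 6² + 5² = 61
61 → 6² + 1² = 37
37 → 3² + 7² = 58
58 → 5² + 8² = 89
89 → 8² + 9² = 145
145 → 1² + 4² + 5² = 42
42 → 4² + 2² = 20
20 → 2² + 0² = 4
4 → 4² = 16
16 → 1² + 6² = 37  — 37 repeats.
That took 12 steps.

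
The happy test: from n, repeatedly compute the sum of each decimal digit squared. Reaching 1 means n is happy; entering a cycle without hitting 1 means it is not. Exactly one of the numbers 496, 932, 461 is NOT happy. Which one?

461

496: 496 → 133 → 19 → 82 → 68 → 100 → 1  — reaches 1 (happy)
932: 932 → 94 → 97 → 130 → 10 → 1  — reaches 1 (happy)
461: 461 → 53 → 34 → 25 → 29 → 85 → 89 → 145 → 42 → 20 → 4 → 16 → 37 → 58 → 89  — repeats 89 (not happy)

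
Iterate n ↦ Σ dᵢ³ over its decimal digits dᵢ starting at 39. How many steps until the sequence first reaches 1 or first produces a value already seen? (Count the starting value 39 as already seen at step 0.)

39 → 3³ + 9³ = 756
756 → 7³ + 5³ + 6³ = 684
684 → 6³ + 8³ + 4³ = 792
792 → 7³ + 9³ + 2³ = 1080
1080 → 1³ + 0³ + 8³ + 0³ = 513
513 → 5³ + 1³ + 3³ = 153
153 → 1³ + 5³ + 3³ = 153  — 153 repeats.
That took 7 steps.

7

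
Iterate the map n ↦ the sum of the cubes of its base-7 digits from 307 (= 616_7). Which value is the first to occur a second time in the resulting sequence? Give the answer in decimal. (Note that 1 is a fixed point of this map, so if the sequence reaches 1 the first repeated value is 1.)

1

307 = (6,1,6)_7 → 6³ + 1³ + 6³ = 433
433 = (1,1,5,6)_7 → 1³ + 1³ + 5³ + 6³ = 343
343 = (1,0,0,0)_7 → 1³ + 0³ + 0³ + 0³ = 1  — reached the fixed point 1.
1 → 1, so 1 is the first repeated value.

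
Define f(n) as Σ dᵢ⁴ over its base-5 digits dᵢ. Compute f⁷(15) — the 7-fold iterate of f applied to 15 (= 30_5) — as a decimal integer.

849

15 = (3,0)_5 → 81
81 = (3,1,1)_5 → 83
83 = (3,1,3)_5 → 163
163 = (1,1,2,3)_5 → 99
99 = (3,4,4)_5 → 593
593 = (4,3,3,3)_5 → 499
499 = (3,4,4,4)_5 → 849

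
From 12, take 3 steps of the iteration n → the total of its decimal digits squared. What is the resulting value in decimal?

29

12 → 5
5 → 25
25 → 29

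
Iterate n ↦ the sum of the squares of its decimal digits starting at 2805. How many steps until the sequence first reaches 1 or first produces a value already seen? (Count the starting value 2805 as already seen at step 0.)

2805 → 93
93 → 90
90 → 81
81 → 65
65 → 61
61 → 37
37 → 58
58 → 89
89 → 145
145 → 42
42 → 20
20 → 4
4 → 16
16 → 37  — 37 repeats.
That took 14 steps.

14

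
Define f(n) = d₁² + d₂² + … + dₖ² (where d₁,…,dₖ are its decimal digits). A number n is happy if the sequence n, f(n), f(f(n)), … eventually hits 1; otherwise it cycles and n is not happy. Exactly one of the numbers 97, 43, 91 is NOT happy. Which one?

43

97: 97 → 130 → 10 → 1  — reaches 1 (happy)
43: 43 → 25 → 29 → 85 → 89 → 145 → 42 → 20 → 4 → 16 → 37 → 58 → 89  — repeats 89 (not happy)
91: 91 → 82 → 68 → 100 → 1  — reaches 1 (happy)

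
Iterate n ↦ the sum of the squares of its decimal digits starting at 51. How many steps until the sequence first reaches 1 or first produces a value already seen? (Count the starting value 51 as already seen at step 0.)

11

51 → 5² + 1² = 26
26 → 2² + 6² = 40
40 → 4² + 0² = 16
16 → 1² + 6² = 37
37 → 3² + 7² = 58
58 → 5² + 8² = 89
89 → 8² + 9² = 145
145 → 1² + 4² + 5² = 42
42 → 4² + 2² = 20
20 → 2² + 0² = 4
4 → 4² = 16  — 16 repeats.
That took 11 steps.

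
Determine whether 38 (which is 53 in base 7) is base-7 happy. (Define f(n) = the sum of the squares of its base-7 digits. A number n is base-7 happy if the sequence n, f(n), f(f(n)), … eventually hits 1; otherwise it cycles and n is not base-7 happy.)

38 = (5,3)_7 → 5² + 3² = 34
34 = (4,6)_7 → 4² + 6² = 52
52 = (1,0,3)_7 → 1² + 0² + 3² = 10
10 = (1,3)_7 → 1² + 3² = 10  — 10 already seen; the sequence cycles without reaching 1.

not base-7 happy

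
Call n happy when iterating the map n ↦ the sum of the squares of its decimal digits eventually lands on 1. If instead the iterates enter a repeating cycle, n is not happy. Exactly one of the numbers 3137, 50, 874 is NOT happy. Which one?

50

3137: 3137 → 68 → 100 → 1  — reaches 1 (happy)
50: 50 → 25 → 29 → 85 → 89 → 145 → 42 → 20 → 4 → 16 → 37 → 58 → 89  — repeats 89 (not happy)
874: 874 → 129 → 86 → 100 → 1  — reaches 1 (happy)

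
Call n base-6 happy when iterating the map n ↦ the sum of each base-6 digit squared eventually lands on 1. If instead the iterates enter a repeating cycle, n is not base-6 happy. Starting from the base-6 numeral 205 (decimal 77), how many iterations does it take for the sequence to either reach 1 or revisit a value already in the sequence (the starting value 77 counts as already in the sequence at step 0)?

77 = (2,0,5)_6 → 2² + 0² + 5² = 4 + 0 + 25 = 29
29 = (4,5)_6 → 4² + 5² = 16 + 25 = 41
41 = (1,0,5)_6 → 1² + 0² + 5² = 1 + 0 + 25 = 26
26 = (4,2)_6 → 4² + 2² = 16 + 4 = 20
20 = (3,2)_6 → 3² + 2² = 9 + 4 = 13
13 = (2,1)_6 → 2² + 1² = 4 + 1 = 5
5 = (5)_6 → 5² = 25
25 = (4,1)_6 → 4² + 1² = 16 + 1 = 17
17 = (2,5)_6 → 2² + 5² = 4 + 25 = 29  — 29 repeats.
That took 9 steps.

9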